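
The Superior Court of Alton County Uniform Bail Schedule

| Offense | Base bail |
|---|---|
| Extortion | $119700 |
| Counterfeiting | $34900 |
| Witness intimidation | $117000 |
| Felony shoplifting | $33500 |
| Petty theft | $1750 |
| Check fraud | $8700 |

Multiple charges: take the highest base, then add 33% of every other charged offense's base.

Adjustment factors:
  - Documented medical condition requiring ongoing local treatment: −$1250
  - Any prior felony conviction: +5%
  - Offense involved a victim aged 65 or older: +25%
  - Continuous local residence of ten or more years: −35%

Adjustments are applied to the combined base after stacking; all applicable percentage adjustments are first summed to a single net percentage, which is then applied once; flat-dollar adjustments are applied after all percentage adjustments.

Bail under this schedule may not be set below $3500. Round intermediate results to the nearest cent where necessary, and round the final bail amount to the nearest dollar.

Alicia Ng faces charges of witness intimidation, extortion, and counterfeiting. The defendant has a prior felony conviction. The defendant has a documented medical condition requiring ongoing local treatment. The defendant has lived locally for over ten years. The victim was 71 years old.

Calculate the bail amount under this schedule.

$160086

Base amounts from the schedule: witness intimidation $117000; extortion $119700; counterfeiting $34900.
Stacking rule: highest base plus 33% of each additional charge. Highest is extortion at $119700. Additional: $117000 × 33% = $38610; $34900 × 33% = $11517. Combined base = $119700 + $50127 = $169827.
Net percentage adjustment: +5% +25% −35% = −5%. $169827 × 0.95 = $161335.65.
Documented medical condition requiring ongoing local treatment (−$1250 flat): $161335.65 − $1250 = $160085.65.
$160085.65 is at or above the $3500 minimum.
Rounded to the nearest dollar: $160086.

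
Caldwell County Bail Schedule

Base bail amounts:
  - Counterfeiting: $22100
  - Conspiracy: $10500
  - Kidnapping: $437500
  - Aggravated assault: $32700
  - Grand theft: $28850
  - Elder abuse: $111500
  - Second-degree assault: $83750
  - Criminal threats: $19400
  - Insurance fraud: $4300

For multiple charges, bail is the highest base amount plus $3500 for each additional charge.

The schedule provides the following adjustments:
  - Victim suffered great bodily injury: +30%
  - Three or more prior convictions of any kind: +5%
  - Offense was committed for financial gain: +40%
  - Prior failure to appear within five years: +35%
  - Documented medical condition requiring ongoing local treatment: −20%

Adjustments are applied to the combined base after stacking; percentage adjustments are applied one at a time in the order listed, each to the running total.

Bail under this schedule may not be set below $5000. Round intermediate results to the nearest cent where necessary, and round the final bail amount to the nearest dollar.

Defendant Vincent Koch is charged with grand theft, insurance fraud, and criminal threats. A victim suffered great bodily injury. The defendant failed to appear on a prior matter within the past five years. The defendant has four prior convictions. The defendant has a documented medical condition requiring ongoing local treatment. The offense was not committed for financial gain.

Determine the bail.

Base amounts from the schedule: grand theft $28850; insurance fraud $4300; criminal threats $19400.
Stacking rule: highest base plus $3500 per additional charge. Highest is grand theft at $28850; 2 additional charges → +$7000. Combined base = $35850.
Victim suffered great bodily injury (+30%): $35850 × 1.3 = $46605.
Three or more prior convictions of any kind (+5%): $46605 × 1.05 = $48935.25.
Prior failure to appear within five years (+35%): $48935.25 × 1.35 = $66062.59.
Documented medical condition requiring ongoing local treatment (−20%): $66062.59 × 0.8 = $52850.07.
$52850.07 is at or above the $5000 minimum.
Rounded to the nearest dollar: $52850.

$52850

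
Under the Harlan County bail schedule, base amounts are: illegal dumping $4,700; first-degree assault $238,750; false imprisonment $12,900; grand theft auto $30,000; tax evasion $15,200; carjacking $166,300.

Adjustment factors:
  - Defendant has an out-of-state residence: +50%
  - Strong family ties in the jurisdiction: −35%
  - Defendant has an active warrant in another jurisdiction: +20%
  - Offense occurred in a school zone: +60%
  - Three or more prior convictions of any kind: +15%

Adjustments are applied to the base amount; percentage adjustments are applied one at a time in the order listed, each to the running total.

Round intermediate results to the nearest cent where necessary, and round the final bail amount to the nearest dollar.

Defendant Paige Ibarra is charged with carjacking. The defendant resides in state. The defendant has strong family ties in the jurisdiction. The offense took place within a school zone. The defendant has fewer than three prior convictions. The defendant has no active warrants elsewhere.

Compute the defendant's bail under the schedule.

$172,952

Base amounts from the schedule: carjacking $166,300.
Single charge. Combined base = $166,300.
Strong family ties in the jurisdiction (−35%): $166,300 × 0.65 = $108,095.
Offense occurred in a school zone (+60%): $108,095 × 1.6 = $172,952.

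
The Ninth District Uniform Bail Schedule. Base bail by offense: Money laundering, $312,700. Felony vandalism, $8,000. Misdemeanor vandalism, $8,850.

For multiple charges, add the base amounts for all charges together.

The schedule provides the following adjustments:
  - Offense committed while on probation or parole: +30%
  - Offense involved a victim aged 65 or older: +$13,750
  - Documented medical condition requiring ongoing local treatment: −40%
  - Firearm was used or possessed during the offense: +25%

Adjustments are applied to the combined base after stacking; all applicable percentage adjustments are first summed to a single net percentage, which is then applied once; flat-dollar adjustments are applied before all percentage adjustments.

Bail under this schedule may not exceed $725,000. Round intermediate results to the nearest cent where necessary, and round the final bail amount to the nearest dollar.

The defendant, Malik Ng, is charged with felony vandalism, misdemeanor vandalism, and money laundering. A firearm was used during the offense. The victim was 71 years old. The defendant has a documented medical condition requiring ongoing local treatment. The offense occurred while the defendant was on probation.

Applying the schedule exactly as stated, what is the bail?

$394,795

Base amounts from the schedule: felony vandalism $8,000; misdemeanor vandalism $8,850; money laundering $312,700.
Stacking rule: sum of all bases. $8,000 + $8,850 + $312,700 = $329,550.
Offense involved a victim aged 65 or older (+$13,750 flat): $329,550 + $13,750 = $343,300.
Net percentage adjustment: +30% −40% +25% = +15%. $343,300 × 1.15 = $394,795.
$394,795 is within the $725,000 maximum.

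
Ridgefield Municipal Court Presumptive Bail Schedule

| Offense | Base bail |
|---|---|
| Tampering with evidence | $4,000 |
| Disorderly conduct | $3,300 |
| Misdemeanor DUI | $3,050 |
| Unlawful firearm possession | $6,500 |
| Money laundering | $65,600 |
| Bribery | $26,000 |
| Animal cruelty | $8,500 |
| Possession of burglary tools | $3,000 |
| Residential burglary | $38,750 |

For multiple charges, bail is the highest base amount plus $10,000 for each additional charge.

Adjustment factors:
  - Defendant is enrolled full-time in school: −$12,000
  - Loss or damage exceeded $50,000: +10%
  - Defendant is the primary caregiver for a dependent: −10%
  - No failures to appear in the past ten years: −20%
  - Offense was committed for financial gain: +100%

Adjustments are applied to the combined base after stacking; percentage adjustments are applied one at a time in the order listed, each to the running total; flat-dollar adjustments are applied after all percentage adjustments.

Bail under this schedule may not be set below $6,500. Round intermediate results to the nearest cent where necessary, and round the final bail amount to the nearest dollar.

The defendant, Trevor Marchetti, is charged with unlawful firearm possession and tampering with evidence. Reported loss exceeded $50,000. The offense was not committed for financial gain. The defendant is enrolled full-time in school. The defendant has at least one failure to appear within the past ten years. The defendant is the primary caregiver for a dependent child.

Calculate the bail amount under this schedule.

Base amounts from the schedule: unlawful firearm possession $6,500; tampering with evidence $4,000.
Stacking rule: highest base plus $10,000 per additional charge. Highest is unlawful firearm possession at $6,500; 1 additional charge → +$10,000. Combined base = $16,500.
Loss or damage exceeded $50,000 (+10%): $16,500 × 1.1 = $18,150.
Defendant is the primary caregiver for a dependent (−10%): $18,150 × 0.9 = $16,335.
Defendant is enrolled full-time in school (−$12,000 flat): $16,335 − $12,000 = $4,335.
Result $4,335 is below the minimum of $6,500; bail is set at the minimum $6,500.

$6,500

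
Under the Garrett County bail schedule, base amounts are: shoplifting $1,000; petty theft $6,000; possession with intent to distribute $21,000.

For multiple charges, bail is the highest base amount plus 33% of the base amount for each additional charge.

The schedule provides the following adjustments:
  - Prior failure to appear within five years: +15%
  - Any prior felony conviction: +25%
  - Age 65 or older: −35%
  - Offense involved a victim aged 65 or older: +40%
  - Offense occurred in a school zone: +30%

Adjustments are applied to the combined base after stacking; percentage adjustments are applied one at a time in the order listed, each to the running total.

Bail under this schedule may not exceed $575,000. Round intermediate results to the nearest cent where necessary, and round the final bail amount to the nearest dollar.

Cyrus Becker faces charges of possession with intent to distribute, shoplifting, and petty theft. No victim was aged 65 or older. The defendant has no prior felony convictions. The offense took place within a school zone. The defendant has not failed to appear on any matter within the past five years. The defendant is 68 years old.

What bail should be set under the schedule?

$19,697

Base amounts from the schedule: possession with intent to distribute $21,000; shoplifting $1,000; petty theft $6,000.
Stacking rule: highest base plus 33% of each additional charge. Highest is possession with intent to distribute at $21,000. Additional: $1,000 × 33% = $330; $6,000 × 33% = $1,980. Combined base = $21,000 + $2,310 = $23,310.
Age 65 or older (−35%): $23,310 × 0.65 = $15,151.50.
Offense occurred in a school zone (+30%): $15,151.50 × 1.3 = $19,696.95.
$19,696.95 is within the $575,000 maximum.
Rounded to the nearest dollar: $19,697.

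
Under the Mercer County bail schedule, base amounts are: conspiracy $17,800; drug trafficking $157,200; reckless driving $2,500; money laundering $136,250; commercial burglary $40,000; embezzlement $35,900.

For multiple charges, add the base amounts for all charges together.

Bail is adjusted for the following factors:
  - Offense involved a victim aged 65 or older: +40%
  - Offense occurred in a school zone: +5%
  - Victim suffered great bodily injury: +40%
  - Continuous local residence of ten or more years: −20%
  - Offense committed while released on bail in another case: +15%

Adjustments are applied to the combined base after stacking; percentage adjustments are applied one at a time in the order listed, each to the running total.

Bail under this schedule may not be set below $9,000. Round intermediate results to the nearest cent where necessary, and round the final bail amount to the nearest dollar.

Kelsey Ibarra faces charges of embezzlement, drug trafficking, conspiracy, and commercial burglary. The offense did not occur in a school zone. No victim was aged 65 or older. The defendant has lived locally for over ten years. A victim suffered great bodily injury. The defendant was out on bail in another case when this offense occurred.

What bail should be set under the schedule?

$323,159

Base amounts from the schedule: embezzlement $35,900; drug trafficking $157,200; conspiracy $17,800; commercial burglary $40,000.
Stacking rule: sum of all bases. $35,900 + $157,200 + $17,800 + $40,000 = $250,900.
Victim suffered great bodily injury (+40%): $250,900 × 1.4 = $351,260.
Continuous local residence of ten or more years (−20%): $351,260 × 0.8 = $281,008.
Offense committed while released on bail in another case (+15%): $281,008 × 1.15 = $323,159.20.
$323,159.20 is at or above the $9,000 minimum.
Rounded to the nearest dollar: $323,159.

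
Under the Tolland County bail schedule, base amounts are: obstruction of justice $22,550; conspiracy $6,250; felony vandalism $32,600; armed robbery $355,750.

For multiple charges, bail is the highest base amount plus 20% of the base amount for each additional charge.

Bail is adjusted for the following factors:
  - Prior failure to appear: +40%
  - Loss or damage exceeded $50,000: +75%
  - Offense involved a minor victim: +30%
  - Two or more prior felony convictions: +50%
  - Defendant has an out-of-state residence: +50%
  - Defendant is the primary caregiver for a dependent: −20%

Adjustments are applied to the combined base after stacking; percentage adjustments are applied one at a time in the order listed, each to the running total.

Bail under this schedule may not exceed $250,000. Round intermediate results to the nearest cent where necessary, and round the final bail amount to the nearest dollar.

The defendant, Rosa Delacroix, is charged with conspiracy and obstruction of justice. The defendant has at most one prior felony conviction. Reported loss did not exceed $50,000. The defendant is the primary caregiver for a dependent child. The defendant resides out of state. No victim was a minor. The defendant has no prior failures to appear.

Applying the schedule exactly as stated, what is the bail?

$28,560

Base amounts from the schedule: conspiracy $6,250; obstruction of justice $22,550.
Stacking rule: highest base plus 20% of each additional charge. Highest is obstruction of justice at $22,550. Additional: $6,250 × 20% = $1,250. Combined base = $22,550 + $1,250 = $23,800.
Defendant has an out-of-state residence (+50%): $23,800 × 1.5 = $35,700.
Defendant is the primary caregiver for a dependent (−20%): $35,700 × 0.8 = $28,560.
$28,560 is within the $250,000 maximum.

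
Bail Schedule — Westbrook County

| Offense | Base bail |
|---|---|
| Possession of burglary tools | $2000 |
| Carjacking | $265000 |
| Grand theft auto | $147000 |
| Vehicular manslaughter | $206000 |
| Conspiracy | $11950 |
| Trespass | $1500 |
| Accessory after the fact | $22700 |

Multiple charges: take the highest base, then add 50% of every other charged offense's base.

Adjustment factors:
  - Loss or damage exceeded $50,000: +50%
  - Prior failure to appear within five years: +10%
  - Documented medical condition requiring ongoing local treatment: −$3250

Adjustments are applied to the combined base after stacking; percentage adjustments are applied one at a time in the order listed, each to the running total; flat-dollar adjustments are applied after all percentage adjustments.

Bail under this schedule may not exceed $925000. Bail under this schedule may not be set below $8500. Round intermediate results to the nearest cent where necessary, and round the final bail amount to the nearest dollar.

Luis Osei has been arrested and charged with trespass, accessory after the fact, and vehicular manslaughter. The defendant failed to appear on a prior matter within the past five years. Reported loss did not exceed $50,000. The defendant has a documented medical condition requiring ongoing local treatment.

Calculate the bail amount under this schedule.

$236660

Base amounts from the schedule: trespass $1500; accessory after the fact $22700; vehicular manslaughter $206000.
Stacking rule: highest base plus 50% of each additional charge. Highest is vehicular manslaughter at $206000. Additional: $1500 × 50% = $750; $22700 × 50% = $11350. Combined base = $206000 + $12100 = $218100.
Prior failure to appear within five years (+10%): $218100 × 1.1 = $239910.
Documented medical condition requiring ongoing local treatment (−$3250 flat): $239910 − $3250 = $236660.
$236660 is within the $925000 maximum.
$236660 is at or above the $8500 minimum.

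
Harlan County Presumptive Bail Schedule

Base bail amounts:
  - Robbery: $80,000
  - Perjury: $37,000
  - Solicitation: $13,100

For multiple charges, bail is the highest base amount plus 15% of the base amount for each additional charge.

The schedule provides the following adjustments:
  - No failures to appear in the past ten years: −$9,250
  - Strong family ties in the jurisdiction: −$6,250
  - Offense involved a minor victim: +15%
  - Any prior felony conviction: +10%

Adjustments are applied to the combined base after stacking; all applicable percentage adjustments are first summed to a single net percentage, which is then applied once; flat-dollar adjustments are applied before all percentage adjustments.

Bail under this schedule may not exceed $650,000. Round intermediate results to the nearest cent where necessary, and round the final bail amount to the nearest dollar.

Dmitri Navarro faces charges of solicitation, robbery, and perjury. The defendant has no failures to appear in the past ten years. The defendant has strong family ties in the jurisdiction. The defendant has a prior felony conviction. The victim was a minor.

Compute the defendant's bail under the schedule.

Base amounts from the schedule: solicitation $13,100; robbery $80,000; perjury $37,000.
Stacking rule: highest base plus 15% of each additional charge. Highest is robbery at $80,000. Additional: $13,100 × 15% = $1,965; $37,000 × 15% = $5,550. Combined base = $80,000 + $7,515 = $87,515.
No failures to appear in the past ten years (−$9,250 flat): $87,515 − $9,250 = $78,265.
Strong family ties in the jurisdiction (−$6,250 flat): $78,265 − $6,250 = $72,015.
Net percentage adjustment: +15% +10% = +25%. $72,015 × 1.25 = $90,018.75.
$90,018.75 is within the $650,000 maximum.
Rounded to the nearest dollar: $90,019.

$90,019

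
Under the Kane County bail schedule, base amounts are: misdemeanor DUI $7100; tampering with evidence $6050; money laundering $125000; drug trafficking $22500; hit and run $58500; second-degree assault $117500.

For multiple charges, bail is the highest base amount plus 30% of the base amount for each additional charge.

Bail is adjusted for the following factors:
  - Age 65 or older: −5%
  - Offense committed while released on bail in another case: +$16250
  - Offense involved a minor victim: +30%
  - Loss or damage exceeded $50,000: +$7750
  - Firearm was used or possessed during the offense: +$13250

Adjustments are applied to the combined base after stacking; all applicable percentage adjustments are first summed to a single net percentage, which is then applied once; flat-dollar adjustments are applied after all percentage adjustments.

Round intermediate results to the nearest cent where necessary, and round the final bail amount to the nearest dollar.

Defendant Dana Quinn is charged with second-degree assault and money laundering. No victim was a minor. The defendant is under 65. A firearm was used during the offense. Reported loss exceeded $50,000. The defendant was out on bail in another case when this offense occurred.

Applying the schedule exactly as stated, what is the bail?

Base amounts from the schedule: second-degree assault $117500; money laundering $125000.
Stacking rule: highest base plus 30% of each additional charge. Highest is money laundering at $125000. Additional: $117500 × 30% = $35250. Combined base = $125000 + $35250 = $160250.
Offense committed while released on bail in another case (+$16250 flat): $160250 + $16250 = $176500.
Loss or damage exceeded $50,000 (+$7750 flat): $176500 + $7750 = $184250.
Firearm was used or possessed during the offense (+$13250 flat): $184250 + $13250 = $197500.

$197500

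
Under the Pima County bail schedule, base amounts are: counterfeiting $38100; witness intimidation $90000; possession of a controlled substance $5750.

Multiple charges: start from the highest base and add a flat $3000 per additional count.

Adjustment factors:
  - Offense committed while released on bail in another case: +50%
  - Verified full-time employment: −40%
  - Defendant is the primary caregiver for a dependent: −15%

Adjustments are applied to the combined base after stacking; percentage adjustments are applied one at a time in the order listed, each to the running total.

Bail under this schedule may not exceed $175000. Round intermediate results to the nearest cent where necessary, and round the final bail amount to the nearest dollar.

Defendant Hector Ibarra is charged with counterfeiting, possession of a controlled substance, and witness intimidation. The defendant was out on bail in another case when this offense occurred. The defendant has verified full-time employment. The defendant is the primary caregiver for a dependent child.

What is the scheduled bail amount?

$73440

Base amounts from the schedule: counterfeiting $38100; possession of a controlled substance $5750; witness intimidation $90000.
Stacking rule: highest base plus $3000 per additional charge. Highest is witness intimidation at $90000; 2 additional charges → +$6000. Combined base = $96000.
Offense committed while released on bail in another case (+50%): $96000 × 1.5 = $144000.
Verified full-time employment (−40%): $144000 × 0.6 = $86400.
Defendant is the primary caregiver for a dependent (−15%): $86400 × 0.85 = $73440.
$73440 is within the $175000 maximum.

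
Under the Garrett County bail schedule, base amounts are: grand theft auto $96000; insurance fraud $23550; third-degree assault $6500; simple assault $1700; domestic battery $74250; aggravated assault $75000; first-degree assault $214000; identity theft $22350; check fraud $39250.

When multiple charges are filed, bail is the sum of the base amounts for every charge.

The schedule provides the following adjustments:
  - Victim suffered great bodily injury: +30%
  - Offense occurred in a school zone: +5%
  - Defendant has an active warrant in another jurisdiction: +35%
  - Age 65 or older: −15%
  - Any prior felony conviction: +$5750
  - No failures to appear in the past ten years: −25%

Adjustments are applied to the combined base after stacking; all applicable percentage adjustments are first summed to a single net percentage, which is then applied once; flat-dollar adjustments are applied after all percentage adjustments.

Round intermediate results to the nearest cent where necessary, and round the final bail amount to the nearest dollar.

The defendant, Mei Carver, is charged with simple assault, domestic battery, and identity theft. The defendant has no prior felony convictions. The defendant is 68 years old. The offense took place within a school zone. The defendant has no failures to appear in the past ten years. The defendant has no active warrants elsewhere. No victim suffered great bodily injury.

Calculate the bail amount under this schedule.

Base amounts from the schedule: simple assault $1700; domestic battery $74250; identity theft $22350.
Stacking rule: sum of all bases. $1700 + $74250 + $22350 = $98300.
Net percentage adjustment: +5% −15% −25% = −35%. $98300 × 0.65 = $63895.

$63895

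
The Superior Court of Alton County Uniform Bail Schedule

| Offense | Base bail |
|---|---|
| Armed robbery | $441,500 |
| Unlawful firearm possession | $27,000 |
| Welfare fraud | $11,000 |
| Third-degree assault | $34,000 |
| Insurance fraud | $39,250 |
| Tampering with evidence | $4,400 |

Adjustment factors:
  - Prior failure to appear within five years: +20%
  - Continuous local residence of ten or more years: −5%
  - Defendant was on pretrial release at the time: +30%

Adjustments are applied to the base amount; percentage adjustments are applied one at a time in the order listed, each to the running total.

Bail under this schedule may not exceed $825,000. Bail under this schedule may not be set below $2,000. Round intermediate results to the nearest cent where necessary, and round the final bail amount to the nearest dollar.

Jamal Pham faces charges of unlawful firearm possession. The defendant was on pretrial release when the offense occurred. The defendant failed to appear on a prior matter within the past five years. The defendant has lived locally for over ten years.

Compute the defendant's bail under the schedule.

Base amounts from the schedule: unlawful firearm possession $27,000.
Single charge. Combined base = $27,000.
Prior failure to appear within five years (+20%): $27,000 × 1.2 = $32,400.
Continuous local residence of ten or more years (−5%): $32,400 × 0.95 = $30,780.
Defendant was on pretrial release at the time (+30%): $30,780 × 1.3 = $40,014.
$40,014 is within the $825,000 maximum.
$40,014 is at or above the $2,000 minimum.

$40,014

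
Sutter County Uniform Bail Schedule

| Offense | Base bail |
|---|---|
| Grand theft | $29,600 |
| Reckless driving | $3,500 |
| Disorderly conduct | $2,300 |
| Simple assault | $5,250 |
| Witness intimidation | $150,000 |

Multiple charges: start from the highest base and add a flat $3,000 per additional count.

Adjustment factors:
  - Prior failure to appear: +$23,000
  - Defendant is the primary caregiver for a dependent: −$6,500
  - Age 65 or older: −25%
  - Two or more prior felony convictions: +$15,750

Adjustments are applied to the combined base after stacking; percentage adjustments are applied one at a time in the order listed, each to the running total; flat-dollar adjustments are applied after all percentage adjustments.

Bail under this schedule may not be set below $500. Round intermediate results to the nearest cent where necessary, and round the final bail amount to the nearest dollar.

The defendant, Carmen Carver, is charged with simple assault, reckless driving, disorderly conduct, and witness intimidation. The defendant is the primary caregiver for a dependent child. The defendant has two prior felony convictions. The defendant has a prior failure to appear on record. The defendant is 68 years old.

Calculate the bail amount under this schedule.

Base amounts from the schedule: simple assault $5,250; reckless driving $3,500; disorderly conduct $2,300; witness intimidation $150,000.
Stacking rule: highest base plus $3,000 per additional charge. Highest is witness intimidation at $150,000; 3 additional charges → +$9,000. Combined base = $159,000.
Age 65 or older (−25%): $159,000 × 0.75 = $119,250.
Prior failure to appear (+$23,000 flat): $119,250 + $23,000 = $142,250.
Defendant is the primary caregiver for a dependent (−$6,500 flat): $142,250 − $6,500 = $135,750.
Two or more prior felony convictions (+$15,750 flat): $135,750 + $15,750 = $151,500.
$151,500 is at or above the $500 minimum.

$151,500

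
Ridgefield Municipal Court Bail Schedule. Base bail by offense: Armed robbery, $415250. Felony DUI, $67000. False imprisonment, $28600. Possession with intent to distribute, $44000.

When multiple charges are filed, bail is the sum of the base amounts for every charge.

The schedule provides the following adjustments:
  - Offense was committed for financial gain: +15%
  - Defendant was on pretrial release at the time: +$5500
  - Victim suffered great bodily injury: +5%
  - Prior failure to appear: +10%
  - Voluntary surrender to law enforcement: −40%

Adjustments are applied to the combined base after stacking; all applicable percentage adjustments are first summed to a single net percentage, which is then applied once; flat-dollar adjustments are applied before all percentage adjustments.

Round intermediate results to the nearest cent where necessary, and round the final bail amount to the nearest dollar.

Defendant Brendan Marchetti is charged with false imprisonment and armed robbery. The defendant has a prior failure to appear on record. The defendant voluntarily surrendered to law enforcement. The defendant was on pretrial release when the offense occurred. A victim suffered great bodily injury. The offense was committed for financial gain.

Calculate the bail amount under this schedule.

$404415

Base amounts from the schedule: false imprisonment $28600; armed robbery $415250.
Stacking rule: sum of all bases. $28600 + $415250 = $443850.
Defendant was on pretrial release at the time (+$5500 flat): $443850 + $5500 = $449350.
Net percentage adjustment: +15% +5% +10% −40% = −10%. $449350 × 0.9 = $404415.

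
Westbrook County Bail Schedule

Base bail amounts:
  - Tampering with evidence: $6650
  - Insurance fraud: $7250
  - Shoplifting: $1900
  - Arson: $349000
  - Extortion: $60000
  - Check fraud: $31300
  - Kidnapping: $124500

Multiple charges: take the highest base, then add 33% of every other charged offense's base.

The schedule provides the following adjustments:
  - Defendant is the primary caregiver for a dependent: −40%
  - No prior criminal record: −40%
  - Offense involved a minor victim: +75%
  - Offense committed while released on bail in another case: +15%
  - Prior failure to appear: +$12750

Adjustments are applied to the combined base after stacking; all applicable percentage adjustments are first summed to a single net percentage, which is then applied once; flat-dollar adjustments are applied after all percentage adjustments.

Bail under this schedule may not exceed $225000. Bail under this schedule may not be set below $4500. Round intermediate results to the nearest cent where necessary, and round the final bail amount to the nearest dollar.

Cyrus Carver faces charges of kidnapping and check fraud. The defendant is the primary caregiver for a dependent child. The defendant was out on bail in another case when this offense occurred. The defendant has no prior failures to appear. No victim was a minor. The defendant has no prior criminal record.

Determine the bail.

$47190

Base amounts from the schedule: kidnapping $124500; check fraud $31300.
Stacking rule: highest base plus 33% of each additional charge. Highest is kidnapping at $124500. Additional: $31300 × 33% = $10329. Combined base = $124500 + $10329 = $134829.
Net percentage adjustment: −40% −40% +15% = −65%. $134829 × 0.35 = $47190.15.
$47190.15 is within the $225000 maximum.
$47190.15 is at or above the $4500 minimum.
Rounded to the nearest dollar: $47190.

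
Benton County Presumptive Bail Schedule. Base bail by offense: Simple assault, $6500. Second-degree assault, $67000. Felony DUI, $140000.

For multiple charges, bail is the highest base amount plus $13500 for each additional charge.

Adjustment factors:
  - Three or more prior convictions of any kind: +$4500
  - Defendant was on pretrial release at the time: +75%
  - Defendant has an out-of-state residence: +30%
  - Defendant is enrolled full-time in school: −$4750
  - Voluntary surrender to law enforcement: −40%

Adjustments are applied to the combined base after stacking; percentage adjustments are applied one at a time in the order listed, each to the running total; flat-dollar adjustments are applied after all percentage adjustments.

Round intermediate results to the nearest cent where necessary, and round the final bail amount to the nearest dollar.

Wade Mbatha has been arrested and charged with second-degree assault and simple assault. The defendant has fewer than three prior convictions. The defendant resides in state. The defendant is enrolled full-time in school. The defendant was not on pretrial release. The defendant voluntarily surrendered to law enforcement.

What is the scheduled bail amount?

$43550

Base amounts from the schedule: second-degree assault $67000; simple assault $6500.
Stacking rule: highest base plus $13500 per additional charge. Highest is second-degree assault at $67000; 1 additional charge → +$13500. Combined base = $80500.
Voluntary surrender to law enforcement (−40%): $80500 × 0.6 = $48300.
Defendant is enrolled full-time in school (−$4750 flat): $48300 − $4750 = $43550.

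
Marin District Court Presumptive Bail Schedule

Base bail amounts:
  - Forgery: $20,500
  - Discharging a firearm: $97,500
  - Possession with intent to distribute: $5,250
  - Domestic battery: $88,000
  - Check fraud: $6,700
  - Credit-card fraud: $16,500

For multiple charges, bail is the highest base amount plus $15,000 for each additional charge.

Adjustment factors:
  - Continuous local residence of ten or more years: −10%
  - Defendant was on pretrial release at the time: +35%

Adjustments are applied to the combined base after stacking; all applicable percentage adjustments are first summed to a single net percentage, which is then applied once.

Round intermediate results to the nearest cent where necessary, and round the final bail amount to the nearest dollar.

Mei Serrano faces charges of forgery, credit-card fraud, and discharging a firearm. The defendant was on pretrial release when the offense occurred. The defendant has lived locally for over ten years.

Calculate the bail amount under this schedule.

$159,375

Base amounts from the schedule: forgery $20,500; credit-card fraud $16,500; discharging a firearm $97,500.
Stacking rule: highest base plus $15,000 per additional charge. Highest is discharging a firearm at $97,500; 2 additional charges → +$30,000. Combined base = $127,500.
Net percentage adjustment: −10% +35% = +25%. $127,500 × 1.25 = $159,375.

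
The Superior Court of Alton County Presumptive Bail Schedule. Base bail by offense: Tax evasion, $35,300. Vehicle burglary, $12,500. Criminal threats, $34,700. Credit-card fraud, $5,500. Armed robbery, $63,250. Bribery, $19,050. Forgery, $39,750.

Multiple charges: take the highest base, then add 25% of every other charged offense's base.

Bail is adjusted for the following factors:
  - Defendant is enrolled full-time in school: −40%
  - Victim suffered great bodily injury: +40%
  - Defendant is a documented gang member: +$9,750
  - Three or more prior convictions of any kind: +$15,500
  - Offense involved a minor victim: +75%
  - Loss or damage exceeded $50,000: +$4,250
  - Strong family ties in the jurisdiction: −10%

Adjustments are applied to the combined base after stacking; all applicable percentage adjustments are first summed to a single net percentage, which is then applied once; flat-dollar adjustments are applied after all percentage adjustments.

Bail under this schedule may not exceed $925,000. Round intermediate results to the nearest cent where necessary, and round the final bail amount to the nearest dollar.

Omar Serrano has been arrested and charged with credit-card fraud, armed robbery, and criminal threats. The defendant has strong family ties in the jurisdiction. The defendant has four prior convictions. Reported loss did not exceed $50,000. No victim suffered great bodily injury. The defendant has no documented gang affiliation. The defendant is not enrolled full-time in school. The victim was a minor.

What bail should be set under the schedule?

$136,445

Base amounts from the schedule: credit-card fraud $5,500; armed robbery $63,250; criminal threats $34,700.
Stacking rule: highest base plus 25% of each additional charge. Highest is armed robbery at $63,250. Additional: $5,500 × 25% = $1,375; $34,700 × 25% = $8,675. Combined base = $63,250 + $10,050 = $73,300.
Net percentage adjustment: +75% −10% = +65%. $73,300 × 1.65 = $120,945.
Three or more prior convictions of any kind (+$15,500 flat): $120,945 + $15,500 = $136,445.
$136,445 is within the $925,000 maximum.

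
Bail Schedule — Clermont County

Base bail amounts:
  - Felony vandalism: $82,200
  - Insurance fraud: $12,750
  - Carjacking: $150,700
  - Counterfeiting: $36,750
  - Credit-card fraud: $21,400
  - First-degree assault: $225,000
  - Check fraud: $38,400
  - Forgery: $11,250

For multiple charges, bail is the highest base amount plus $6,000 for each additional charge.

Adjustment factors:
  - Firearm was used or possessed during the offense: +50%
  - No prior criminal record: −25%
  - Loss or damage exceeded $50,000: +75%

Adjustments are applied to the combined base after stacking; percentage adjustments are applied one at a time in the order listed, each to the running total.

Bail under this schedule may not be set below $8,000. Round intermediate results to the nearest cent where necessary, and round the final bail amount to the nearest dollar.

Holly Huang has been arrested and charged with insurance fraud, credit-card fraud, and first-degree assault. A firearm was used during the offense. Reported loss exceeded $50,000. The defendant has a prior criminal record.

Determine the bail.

Base amounts from the schedule: insurance fraud $12,750; credit-card fraud $21,400; first-degree assault $225,000.
Stacking rule: highest base plus $6,000 per additional charge. Highest is first-degree assault at $225,000; 2 additional charges → +$12,000. Combined base = $237,000.
Firearm was used or possessed during the offense (+50%): $237,000 × 1.5 = $355,500.
Loss or damage exceeded $50,000 (+75%): $355,500 × 1.75 = $622,125.
$622,125 is at or above the $8,000 minimum.

$622,125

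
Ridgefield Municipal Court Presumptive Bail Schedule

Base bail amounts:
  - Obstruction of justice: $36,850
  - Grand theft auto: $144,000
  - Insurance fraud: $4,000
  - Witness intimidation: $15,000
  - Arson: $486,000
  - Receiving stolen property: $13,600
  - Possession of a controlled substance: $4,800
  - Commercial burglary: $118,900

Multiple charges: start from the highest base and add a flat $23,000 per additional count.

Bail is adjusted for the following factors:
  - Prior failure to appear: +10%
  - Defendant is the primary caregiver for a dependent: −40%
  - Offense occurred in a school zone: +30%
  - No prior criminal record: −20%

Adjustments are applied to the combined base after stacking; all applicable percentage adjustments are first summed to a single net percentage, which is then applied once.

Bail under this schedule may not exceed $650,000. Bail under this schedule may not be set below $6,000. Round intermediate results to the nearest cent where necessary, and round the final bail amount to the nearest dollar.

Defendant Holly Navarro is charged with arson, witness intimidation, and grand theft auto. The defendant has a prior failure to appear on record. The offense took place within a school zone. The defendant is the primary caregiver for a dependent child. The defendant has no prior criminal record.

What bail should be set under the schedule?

Base amounts from the schedule: arson $486,000; witness intimidation $15,000; grand theft auto $144,000.
Stacking rule: highest base plus $23,000 per additional charge. Highest is arson at $486,000; 2 additional charges → +$46,000. Combined base = $532,000.
Net percentage adjustment: +10% −40% +30% −20% = −20%. $532,000 × 0.8 = $425,600.
$425,600 is within the $650,000 maximum.
$425,600 is at or above the $6,000 minimum.

$425,600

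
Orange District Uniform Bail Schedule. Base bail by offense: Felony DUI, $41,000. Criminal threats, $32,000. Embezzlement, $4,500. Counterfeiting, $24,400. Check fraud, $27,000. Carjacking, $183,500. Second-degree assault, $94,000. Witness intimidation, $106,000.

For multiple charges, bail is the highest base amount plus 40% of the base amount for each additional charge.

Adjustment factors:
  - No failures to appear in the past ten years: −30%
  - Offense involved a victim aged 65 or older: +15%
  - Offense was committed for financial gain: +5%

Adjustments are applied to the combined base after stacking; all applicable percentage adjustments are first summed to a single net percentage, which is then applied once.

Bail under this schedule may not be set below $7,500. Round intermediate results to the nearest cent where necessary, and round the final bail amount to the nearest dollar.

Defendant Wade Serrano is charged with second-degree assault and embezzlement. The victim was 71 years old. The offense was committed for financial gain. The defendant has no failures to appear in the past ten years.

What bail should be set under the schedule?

Base amounts from the schedule: second-degree assault $94,000; embezzlement $4,500.
Stacking rule: highest base plus 40% of each additional charge. Highest is second-degree assault at $94,000. Additional: $4,500 × 40% = $1,800. Combined base = $94,000 + $1,800 = $95,800.
Net percentage adjustment: −30% +15% +5% = −10%. $95,800 × 0.9 = $86,220.
$86,220 is at or above the $7,500 minimum.

$86,220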